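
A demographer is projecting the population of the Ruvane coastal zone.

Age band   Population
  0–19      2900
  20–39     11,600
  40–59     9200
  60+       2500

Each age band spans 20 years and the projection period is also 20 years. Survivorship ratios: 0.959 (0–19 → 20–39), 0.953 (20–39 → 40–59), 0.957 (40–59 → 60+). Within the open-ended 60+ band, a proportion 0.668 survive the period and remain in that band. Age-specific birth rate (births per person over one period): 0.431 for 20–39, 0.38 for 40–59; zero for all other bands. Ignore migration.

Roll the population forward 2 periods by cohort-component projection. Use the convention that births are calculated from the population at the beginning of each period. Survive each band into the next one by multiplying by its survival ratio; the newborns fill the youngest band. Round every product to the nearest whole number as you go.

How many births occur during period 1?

8496

Call the bands 1 to 4, youngest first.
Period 1:
Births: 11600 * 0.431 = 5000 ; 9200 * 0.38 = 3496 → total 8496
Band 2: 2900 * 0.959 = 2781
Band 3: 11600 * 0.953 = 11055
Band 4: 9200 * 0.957 + 2500 * 0.668 = 8804 + 1670 = 10474
End of period: [8496, 2781, 11055, 10474]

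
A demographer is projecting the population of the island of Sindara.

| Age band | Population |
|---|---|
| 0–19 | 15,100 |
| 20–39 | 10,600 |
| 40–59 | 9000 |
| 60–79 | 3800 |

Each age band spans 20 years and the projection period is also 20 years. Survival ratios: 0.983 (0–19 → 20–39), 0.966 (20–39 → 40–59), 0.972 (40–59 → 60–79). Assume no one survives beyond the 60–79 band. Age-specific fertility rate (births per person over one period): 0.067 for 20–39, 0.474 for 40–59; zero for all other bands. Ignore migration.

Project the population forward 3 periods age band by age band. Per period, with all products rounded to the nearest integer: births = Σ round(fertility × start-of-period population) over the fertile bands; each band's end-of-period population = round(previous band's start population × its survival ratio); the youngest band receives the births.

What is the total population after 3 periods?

After projecting period 1:
Births: 10600 * 0.067 = 710  |  9000 * 0.474 = 4266 → total 4976
20–39: 15100 * 0.983 = 14843
40–59: 10600 * 0.966 = 10240
60–79: 9000 * 0.972 = 8748
End of period: [4976, 14843, 10240, 8748]
After projecting period 2:
Births: 14843 * 0.067 = 994  |  10240 * 0.474 = 4854 → total 5848
20–39: 4976 * 0.983 = 4891
40–59: 14843 * 0.966 = 14338
60–79: 10240 * 0.972 = 9953
End of period: [5848, 4891, 14338, 9953]
After projecting period 3:
Births: 4891 * 0.067 = 328  |  14338 * 0.474 = 6796 → total 7124
20–39: 5848 * 0.983 = 5749
40–59: 4891 * 0.966 = 4725
60–79: 14338 * 0.972 = 13937
End of period: [7124, 5749, 4725, 13937]
Total after period 3: 7124 + 5749 + 4725 + 13937 = 31535

31535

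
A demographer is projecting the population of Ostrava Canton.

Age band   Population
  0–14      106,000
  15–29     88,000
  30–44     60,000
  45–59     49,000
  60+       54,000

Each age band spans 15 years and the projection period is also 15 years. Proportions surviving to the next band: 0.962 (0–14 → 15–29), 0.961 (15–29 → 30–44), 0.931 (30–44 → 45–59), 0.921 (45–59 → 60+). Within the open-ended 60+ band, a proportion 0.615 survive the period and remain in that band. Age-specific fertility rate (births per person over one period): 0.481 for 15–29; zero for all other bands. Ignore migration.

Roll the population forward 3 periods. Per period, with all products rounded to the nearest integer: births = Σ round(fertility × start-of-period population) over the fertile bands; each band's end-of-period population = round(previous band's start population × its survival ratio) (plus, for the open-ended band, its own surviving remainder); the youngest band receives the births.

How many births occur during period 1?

(Bands numbered youngest = 1 to oldest = 5.)
After projecting period 1:
Births: 88000 × 0.481 = 42328
Band 2: 106000 × 0.962 = 101972
Band 3: 88000 × 0.961 = 84568
Band 4: 60000 × 0.931 = 55860
Band 5: 49000 × 0.921 + 54000 × 0.615 = 45129 + 33210 = 78339
End of period: [42328, 101972, 84568, 55860, 78339]

42328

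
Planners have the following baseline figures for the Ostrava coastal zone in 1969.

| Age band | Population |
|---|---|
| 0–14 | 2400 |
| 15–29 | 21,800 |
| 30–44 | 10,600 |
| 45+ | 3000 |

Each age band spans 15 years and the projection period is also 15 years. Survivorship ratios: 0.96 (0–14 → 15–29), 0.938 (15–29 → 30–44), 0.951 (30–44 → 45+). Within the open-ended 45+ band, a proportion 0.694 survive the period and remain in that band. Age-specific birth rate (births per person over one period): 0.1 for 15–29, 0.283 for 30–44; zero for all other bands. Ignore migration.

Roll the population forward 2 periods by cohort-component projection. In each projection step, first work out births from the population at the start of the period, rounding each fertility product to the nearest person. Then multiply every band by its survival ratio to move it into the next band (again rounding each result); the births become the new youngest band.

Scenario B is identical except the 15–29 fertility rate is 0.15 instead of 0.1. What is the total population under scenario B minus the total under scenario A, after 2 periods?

Call the bands 1 to 4, youngest first.
[period 1]
Births: 21800 * 0.1 = 2180  |  10600 * 0.283 = 3000 ⇒ total 5180
Band 2: 2400 * 0.96 = 2304
Band 3: 21800 * 0.938 = 20448
Band 4: 10600 * 0.951 + 3000 * 0.694 = 10081 + 2082 = 12163
Population now: 0–14=5180, 15–29=2304, 30–44=20448, 45+=12163
[period 2]
Births: 2304 * 0.1 = 230  |  20448 * 0.283 = 5787 ⇒ total 6017
Band 2: 5180 * 0.96 = 4973
Band 3: 2304 * 0.938 = 2161
Band 4: 20448 * 0.951 + 12163 * 0.694 = 19446 + 8441 = 27887
Population now: 0–14=6017, 15–29=4973, 30–44=2161, 45+=27887
Scenario A total after 2 periods: 41038
Scenario B projection —
[period 1]
Births: 21800 * 0.15 = 3270  |  10600 * 0.283 = 3000 ⇒ total 6270
Band 2: 2400 * 0.96 = 2304
Band 3: 21800 * 0.938 = 20448
Band 4: 10600 * 0.951 + 3000 * 0.694 = 10081 + 2082 = 12163
Population now: 0–14=6270, 15–29=2304, 30–44=20448, 45+=12163
[period 2]
Births: 2304 * 0.15 = 346  |  20448 * 0.283 = 5787 ⇒ total 6133
Band 2: 6270 * 0.96 = 6019
Band 3: 2304 * 0.938 = 2161
Band 4: 20448 * 0.951 + 12163 * 0.694 = 19446 + 8441 = 27887
Population now: 0–14=6133, 15–29=6019, 30–44=2161, 45+=27887
Scenario B total after 2 periods: 42200
Difference B − A = 42200 − 41038 = 1162

1162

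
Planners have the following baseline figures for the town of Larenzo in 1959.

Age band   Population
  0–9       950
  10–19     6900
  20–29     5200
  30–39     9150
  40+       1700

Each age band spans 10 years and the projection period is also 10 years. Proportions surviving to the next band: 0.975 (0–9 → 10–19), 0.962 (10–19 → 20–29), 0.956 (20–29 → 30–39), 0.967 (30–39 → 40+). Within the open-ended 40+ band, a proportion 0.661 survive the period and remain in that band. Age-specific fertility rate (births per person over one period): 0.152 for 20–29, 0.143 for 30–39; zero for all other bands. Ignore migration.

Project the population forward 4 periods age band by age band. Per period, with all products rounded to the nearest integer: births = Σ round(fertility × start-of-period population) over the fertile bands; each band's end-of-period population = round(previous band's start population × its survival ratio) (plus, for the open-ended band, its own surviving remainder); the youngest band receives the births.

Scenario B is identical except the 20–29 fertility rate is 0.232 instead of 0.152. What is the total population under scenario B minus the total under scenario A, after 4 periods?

1190

Numbering the groups 1..5 from youngest to oldest:
[period 1]
Births: 5200 × 0.152 = 790, 9150 × 0.143 = 1308 ⇒ total 2098
Group 2: 950 × 0.975 = 926
Group 3: 6900 × 0.962 = 6638
Group 4: 5200 × 0.956 = 4971
Group 5: 9150 × 0.967 + 1700 × 0.661 = 8848 + 1124 = 9972
Giving 2098 / 926 / 6638 / 4971 / 9972.
[period 2]
Births: 6638 × 0.152 = 1009, 4971 × 0.143 = 711 ⇒ total 1720
Group 2: 2098 × 0.975 = 2046
Group 3: 926 × 0.962 = 891
Group 4: 6638 × 0.956 = 6346
Group 5: 4971 × 0.967 + 9972 × 0.661 = 4807 + 6591 = 11398
Giving 1720 / 2046 / 891 / 6346 / 11398.
[period 3]
Births: 891 × 0.152 = 135, 6346 × 0.143 = 907 ⇒ total 1042
Group 2: 1720 × 0.975 = 1677
Group 3: 2046 × 0.962 = 1968
Group 4: 891 × 0.956 = 852
Group 5: 6346 × 0.967 + 11398 × 0.661 = 6137 + 7534 = 13671
Giving 1042 / 1677 / 1968 / 852 / 13671.
[period 4]
Births: 1968 × 0.152 = 299, 852 × 0.143 = 122 ⇒ total 421
Group 2: 1042 × 0.975 = 1016
Group 3: 1677 × 0.962 = 1613
Group 4: 1968 × 0.956 = 1881
Group 5: 852 × 0.967 + 13671 × 0.661 = 824 + 9037 = 9861
Giving 421 / 1016 / 1613 / 1881 / 9861.
Scenario A total after 4 periods: 14792
Scenario B projection —
[period 1]
Births: 5200 × 0.232 = 1206, 9150 × 0.143 = 1308 ⇒ total 2514
Group 2: 950 × 0.975 = 926
Group 3: 6900 × 0.962 = 6638
Group 4: 5200 × 0.956 = 4971
Group 5: 9150 × 0.967 + 1700 × 0.661 = 8848 + 1124 = 9972
Giving 2514 / 926 / 6638 / 4971 / 9972.
[period 2]
Births: 6638 × 0.232 = 1540, 4971 × 0.143 = 711 ⇒ total 2251
Group 2: 2514 × 0.975 = 2451
Group 3: 926 × 0.962 = 891
Group 4: 6638 × 0.956 = 6346
Group 5: 4971 × 0.967 + 9972 × 0.661 = 4807 + 6591 = 11398
Giving 2251 / 2451 / 891 / 6346 / 11398.
[period 3]
Births: 891 × 0.232 = 207, 6346 × 0.143 = 907 ⇒ total 1114
Group 2: 2251 × 0.975 = 2195
Group 3: 2451 × 0.962 = 2358
Group 4: 891 × 0.956 = 852
Group 5: 6346 × 0.967 + 11398 × 0.661 = 6137 + 7534 = 13671
Giving 1114 / 2195 / 2358 / 852 / 13671.
[period 4]
Births: 2358 × 0.232 = 547, 852 × 0.143 = 122 ⇒ total 669
Group 2: 1114 × 0.975 = 1086
Group 3: 2195 × 0.962 = 2112
Group 4: 2358 × 0.956 = 2254
Group 5: 852 × 0.967 + 13671 × 0.661 = 824 + 9037 = 9861
Giving 669 / 1086 / 2112 / 2254 / 9861.
Scenario B total after 4 periods: 15982
Difference B − A = 15982 − 14792 = 1190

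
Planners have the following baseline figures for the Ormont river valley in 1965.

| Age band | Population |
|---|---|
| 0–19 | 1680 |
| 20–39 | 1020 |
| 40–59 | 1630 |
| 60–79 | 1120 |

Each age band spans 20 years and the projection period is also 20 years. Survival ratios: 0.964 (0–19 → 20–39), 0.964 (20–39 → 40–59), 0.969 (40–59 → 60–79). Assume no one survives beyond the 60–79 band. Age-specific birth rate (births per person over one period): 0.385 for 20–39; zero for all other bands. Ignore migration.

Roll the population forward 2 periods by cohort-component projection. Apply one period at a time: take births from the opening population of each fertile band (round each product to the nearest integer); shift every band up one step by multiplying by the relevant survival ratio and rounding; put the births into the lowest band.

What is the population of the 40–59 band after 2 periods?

1562

After projecting period 1:
Births: 1020 * 0.385 = 393
20–39: 1680 * 0.964 = 1620
40–59: 1020 * 0.964 = 983
60–79: 1630 * 0.969 = 1579
→ [393, 1620, 983, 1579]
After projecting period 2:
Births: 1620 * 0.385 = 624
20–39: 393 * 0.964 = 379
40–59: 1620 * 0.964 = 1562
60–79: 983 * 0.969 = 953
→ [624, 379, 1562, 953]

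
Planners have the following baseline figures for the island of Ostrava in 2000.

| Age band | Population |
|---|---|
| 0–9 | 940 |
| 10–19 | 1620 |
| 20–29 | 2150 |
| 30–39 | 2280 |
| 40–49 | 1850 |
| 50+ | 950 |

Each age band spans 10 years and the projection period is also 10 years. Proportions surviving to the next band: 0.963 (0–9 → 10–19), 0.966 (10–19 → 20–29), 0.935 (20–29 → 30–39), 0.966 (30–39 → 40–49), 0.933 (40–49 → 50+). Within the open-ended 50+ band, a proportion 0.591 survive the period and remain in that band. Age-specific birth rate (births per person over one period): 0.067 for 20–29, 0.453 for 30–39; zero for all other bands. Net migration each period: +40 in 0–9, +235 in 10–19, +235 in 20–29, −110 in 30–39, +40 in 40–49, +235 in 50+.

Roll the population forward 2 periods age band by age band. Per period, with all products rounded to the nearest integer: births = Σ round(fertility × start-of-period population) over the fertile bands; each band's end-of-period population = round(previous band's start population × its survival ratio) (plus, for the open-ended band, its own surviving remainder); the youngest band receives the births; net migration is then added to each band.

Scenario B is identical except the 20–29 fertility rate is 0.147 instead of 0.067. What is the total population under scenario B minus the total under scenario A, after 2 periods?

Period 1.
Births: 2150 × 0.067 = 144  |  2280 × 0.453 = 1033 — total 1177
10–19: 940 × 0.963 = 905
20–29: 1620 × 0.966 = 1565
30–39: 2150 × 0.935 = 2010
40–49: 2280 × 0.966 = 2202
50+: 1850 × 0.933 + 950 × 0.591 = 1726 + 561 = 2287
Net migration: 0–9 + 40 → 1217; 10–19 + 235 → 1140; 20–29 + 235 → 1800; 30–39 − 110 → 1900; 40–49 + 40 → 2242; 50+ + 235 → 2522
Giving 1217 / 1140 / 1800 / 1900 / 2242 / 2522.
Period 2.
Births: 1800 × 0.067 = 121  |  1900 × 0.453 = 861 — total 982
10–19: 1217 × 0.963 = 1172
20–29: 1140 × 0.966 = 1101
30–39: 1800 × 0.935 = 1683
40–49: 1900 × 0.966 = 1835
50+: 2242 × 0.933 + 2522 × 0.591 = 2092 + 1491 = 3583
Net migration: 0–9 + 40 → 1022; 10–19 + 235 → 1407; 20–29 + 235 → 1336; 30–39 − 110 → 1573; 40–49 + 40 → 1875; 50+ + 235 → 3818
Giving 1022 / 1407 / 1336 / 1573 / 1875 / 3818.
Scenario A total after 2 periods: 11031
Scenario B projection —
Period 1.
Births: 2150 × 0.147 = 316  |  2280 × 0.453 = 1033 — total 1349
10–19: 940 × 0.963 = 905
20–29: 1620 × 0.966 = 1565
30–39: 2150 × 0.935 = 2010
40–49: 2280 × 0.966 = 2202
50+: 1850 × 0.933 + 950 × 0.591 = 1726 + 561 = 2287
Net migration: 0–9 + 40 → 1389; 10–19 + 235 → 1140; 20–29 + 235 → 1800; 30–39 − 110 → 1900; 40–49 + 40 → 2242; 50+ + 235 → 2522
Giving 1389 / 1140 / 1800 / 1900 / 2242 / 2522.
Period 2.
Births: 1800 × 0.147 = 265  |  1900 × 0.453 = 861 — total 1126
10–19: 1389 × 0.963 = 1338
20–29: 1140 × 0.966 = 1101
30–39: 1800 × 0.935 = 1683
40–49: 1900 × 0.966 = 1835
50+: 2242 × 0.933 + 2522 × 0.591 = 2092 + 1491 = 3583
Net migration: 0–9 + 40 → 1166; 10–19 + 235 → 1573; 20–29 + 235 → 1336; 30–39 − 110 → 1573; 40–49 + 40 → 1875; 50+ + 235 → 3818
Giving 1166 / 1573 / 1336 / 1573 / 1875 / 3818.
Scenario B total after 2 periods: 11341
Difference B − A = 11341 − 11031 = 310

310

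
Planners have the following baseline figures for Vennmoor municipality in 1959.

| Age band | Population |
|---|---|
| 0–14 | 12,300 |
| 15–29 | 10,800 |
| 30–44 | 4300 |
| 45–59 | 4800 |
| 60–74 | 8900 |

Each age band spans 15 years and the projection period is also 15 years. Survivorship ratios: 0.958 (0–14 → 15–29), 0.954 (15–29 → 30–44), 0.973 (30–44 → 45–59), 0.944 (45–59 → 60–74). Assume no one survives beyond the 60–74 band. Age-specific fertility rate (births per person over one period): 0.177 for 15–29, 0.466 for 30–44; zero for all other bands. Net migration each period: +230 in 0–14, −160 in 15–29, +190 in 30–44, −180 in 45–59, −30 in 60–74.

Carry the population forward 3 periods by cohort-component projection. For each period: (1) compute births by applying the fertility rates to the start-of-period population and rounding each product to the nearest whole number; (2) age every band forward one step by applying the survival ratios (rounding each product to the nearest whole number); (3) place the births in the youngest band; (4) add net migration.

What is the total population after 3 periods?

Let group 1 be 0–14 through group 5 = 60–74.
[period 1]
Births: 10800 × 0.177 = 1912  |  4300 × 0.466 = 2004 — total 3916
Group 2: 12300 × 0.958 = 11783
Group 3: 10800 × 0.954 = 10303
Group 4: 4300 × 0.973 = 4184
Group 5: 4800 × 0.944 = 4531
Net migration: Group 1 + 230 → 4146; Group 2 − 160 → 11623; Group 3 + 190 → 10493; Group 4 − 180 → 4004; Group 5 − 30 → 4501
Giving 4146 / 11623 / 10493 / 4004 / 4501.
[period 2]
Births: 11623 × 0.177 = 2057  |  10493 × 0.466 = 4890 — total 6947
Group 2: 4146 × 0.958 = 3972
Group 3: 11623 × 0.954 = 11088
Group 4: 10493 × 0.973 = 10210
Group 5: 4004 × 0.944 = 3780
Net migration: Group 1 + 230 → 7177; Group 2 − 160 → 3812; Group 3 + 190 → 11278; Group 4 − 180 → 10030; Group 5 − 30 → 3750
Giving 7177 / 3812 / 11278 / 10030 / 3750.
[period 3]
Births: 3812 × 0.177 = 675  |  11278 × 0.466 = 5256 — total 5931
Group 2: 7177 × 0.958 = 6876
Group 3: 3812 × 0.954 = 3637
Group 4: 11278 × 0.973 = 10973
Group 5: 10030 × 0.944 = 9468
Net migration: Group 1 + 230 → 6161; Group 2 − 160 → 6716; Group 3 + 190 → 3827; Group 4 − 180 → 10793; Group 5 − 30 → 9438
Giving 6161 / 6716 / 3827 / 10793 / 9438.
Total after period 3: 6161 + 6716 + 3827 + 10793 + 9438 = 36935

36935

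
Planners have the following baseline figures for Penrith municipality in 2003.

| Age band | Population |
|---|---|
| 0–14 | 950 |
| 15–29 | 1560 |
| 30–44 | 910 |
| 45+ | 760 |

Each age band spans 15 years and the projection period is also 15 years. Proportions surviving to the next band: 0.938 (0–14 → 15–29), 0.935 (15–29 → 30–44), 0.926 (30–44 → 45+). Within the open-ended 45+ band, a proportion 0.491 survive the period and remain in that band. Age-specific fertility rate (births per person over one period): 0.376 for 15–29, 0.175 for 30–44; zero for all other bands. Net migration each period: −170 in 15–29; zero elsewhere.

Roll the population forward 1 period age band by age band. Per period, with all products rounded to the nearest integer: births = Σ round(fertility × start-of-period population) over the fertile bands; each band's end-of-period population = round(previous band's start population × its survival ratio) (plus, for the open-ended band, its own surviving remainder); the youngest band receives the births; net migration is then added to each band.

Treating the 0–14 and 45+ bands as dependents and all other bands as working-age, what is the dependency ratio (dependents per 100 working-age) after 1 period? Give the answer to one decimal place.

— Period 1 —
Births: 1560 × 0.376 = 587  |  910 × 0.175 = 159 — total 746
15–29: 950 × 0.938 = 891
30–44: 1560 × 0.935 = 1459
45+: 910 × 0.926 + 760 × 0.491 = 843 + 373 = 1216
Net migration: 15–29 − 170 → 721
Giving 746 / 721 / 1459 / 1216.
Dependents (band 0–14 + band 45+) = 746 + 1216 = 1962; working-age = 2180; ratio = 1962/2180 × 100 = 90.0

90.0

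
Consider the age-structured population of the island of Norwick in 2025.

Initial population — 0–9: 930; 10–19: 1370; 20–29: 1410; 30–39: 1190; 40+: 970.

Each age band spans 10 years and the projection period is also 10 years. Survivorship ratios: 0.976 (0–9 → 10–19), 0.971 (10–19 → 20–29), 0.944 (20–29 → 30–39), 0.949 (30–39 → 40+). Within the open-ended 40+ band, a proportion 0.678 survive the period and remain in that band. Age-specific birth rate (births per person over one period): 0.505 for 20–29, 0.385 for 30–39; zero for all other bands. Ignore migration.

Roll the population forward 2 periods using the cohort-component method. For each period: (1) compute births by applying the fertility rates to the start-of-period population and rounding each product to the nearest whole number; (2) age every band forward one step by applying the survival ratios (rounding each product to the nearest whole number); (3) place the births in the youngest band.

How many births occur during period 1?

Let band 1 be 0–9 through band 5 = 40+.
After projecting period 1:
Births: 1410 × 0.505 = 712 ; 1190 × 0.385 = 458 → total 1170
Band 2: 930 × 0.976 = 908
Band 3: 1370 × 0.971 = 1330
Band 4: 1410 × 0.944 = 1331
Band 5: 1190 × 0.949 + 970 × 0.678 = 1129 + 658 = 1787
End of period: [1170, 908, 1330, 1331, 1787]

1170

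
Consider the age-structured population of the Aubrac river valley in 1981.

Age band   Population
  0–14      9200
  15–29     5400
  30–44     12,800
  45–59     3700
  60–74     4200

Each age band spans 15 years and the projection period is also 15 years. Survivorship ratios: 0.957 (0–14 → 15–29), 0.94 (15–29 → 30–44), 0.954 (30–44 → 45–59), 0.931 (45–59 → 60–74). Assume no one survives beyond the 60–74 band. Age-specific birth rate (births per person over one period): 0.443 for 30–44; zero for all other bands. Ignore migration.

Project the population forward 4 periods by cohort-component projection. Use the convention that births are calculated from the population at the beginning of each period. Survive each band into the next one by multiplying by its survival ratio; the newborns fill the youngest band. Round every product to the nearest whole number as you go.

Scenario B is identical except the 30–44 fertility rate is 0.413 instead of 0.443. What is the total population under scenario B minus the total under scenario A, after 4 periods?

[period 1]
Births: 12800 × 0.443 = 5670
15–29: 9200 × 0.957 = 8804
30–44: 5400 × 0.94 = 5076
45–59: 12800 × 0.954 = 12211
60–74: 3700 × 0.931 = 3445
End of period: [5670, 8804, 5076, 12211, 3445]
[period 2]
Births: 5076 × 0.443 = 2249
15–29: 5670 × 0.957 = 5426
30–44: 8804 × 0.94 = 8276
45–59: 5076 × 0.954 = 4843
60–74: 12211 × 0.931 = 11368
End of period: [2249, 5426, 8276, 4843, 11368]
[period 3]
Births: 8276 × 0.443 = 3666
15–29: 2249 × 0.957 = 2152
30–44: 5426 × 0.94 = 5100
45–59: 8276 × 0.954 = 7895
60–74: 4843 × 0.931 = 4509
End of period: [3666, 2152, 5100, 7895, 4509]
[period 4]
Births: 5100 × 0.443 = 2259
15–29: 3666 × 0.957 = 3508
30–44: 2152 × 0.94 = 2023
45–59: 5100 × 0.954 = 4865
60–74: 7895 × 0.931 = 7350
End of period: [2259, 3508, 2023, 4865, 7350]
Scenario A total after 4 periods: 20005
Scenario B projection —
[period 1]
Births: 12800 × 0.413 = 5286
15–29: 9200 × 0.957 = 8804
30–44: 5400 × 0.94 = 5076
45–59: 12800 × 0.954 = 12211
60–74: 3700 × 0.931 = 3445
End of period: [5286, 8804, 5076, 12211, 3445]
[period 2]
Births: 5076 × 0.413 = 2096
15–29: 5286 × 0.957 = 5059
30–44: 8804 × 0.94 = 8276
45–59: 5076 × 0.954 = 4843
60–74: 12211 × 0.931 = 11368
End of period: [2096, 5059, 8276, 4843, 11368]
[period 3]
Births: 8276 × 0.413 = 3418
15–29: 2096 × 0.957 = 2006
30–44: 5059 × 0.94 = 4755
45–59: 8276 × 0.954 = 7895
60–74: 4843 × 0.931 = 4509
End of period: [3418, 2006, 4755, 7895, 4509]
[period 4]
Births: 4755 × 0.413 = 1964
15–29: 3418 × 0.957 = 3271
30–44: 2006 × 0.94 = 1886
45–59: 4755 × 0.954 = 4536
60–74: 7895 × 0.931 = 7350
End of period: [1964, 3271, 1886, 4536, 7350]
Scenario B total after 4 periods: 19007
Difference B − A = 19007 − 20005 = -998

-998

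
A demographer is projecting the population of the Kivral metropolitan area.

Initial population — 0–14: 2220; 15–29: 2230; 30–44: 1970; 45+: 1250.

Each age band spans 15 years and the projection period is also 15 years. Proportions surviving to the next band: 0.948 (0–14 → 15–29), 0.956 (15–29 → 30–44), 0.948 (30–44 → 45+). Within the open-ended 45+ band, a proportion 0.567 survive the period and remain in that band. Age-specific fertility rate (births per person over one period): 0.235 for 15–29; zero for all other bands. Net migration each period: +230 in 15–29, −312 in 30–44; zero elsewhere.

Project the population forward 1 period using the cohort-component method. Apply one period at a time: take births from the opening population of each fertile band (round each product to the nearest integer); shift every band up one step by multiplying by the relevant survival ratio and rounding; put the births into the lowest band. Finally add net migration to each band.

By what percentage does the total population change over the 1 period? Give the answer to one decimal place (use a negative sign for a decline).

Period 1.
Births: 2230 × 0.235 = 524
15–29: 2220 × 0.948 = 2105
30–44: 2230 × 0.956 = 2132
45+: 1970 × 0.948 + 1250 × 0.567 = 1868 + 709 = 2577
Net migration: 15–29 + 230 → 2335; 30–44 − 312 → 1820
→ [524, 2335, 1820, 2577]
Total: 7670 → 7256; change = -414; percentage change = -5.4%

-5.4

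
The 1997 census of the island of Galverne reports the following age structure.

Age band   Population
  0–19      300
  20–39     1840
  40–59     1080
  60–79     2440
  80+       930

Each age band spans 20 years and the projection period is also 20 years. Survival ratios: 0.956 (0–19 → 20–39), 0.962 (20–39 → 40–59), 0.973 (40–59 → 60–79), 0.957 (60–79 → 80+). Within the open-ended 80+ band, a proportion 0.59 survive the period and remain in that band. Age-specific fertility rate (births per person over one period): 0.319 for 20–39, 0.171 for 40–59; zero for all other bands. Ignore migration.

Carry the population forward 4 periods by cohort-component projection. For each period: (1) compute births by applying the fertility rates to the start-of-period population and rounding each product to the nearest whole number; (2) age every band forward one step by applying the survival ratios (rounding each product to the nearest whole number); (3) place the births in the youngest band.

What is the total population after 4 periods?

After projecting period 1:
Births: 1840 × 0.319 = 587 ; 1080 × 0.171 = 185 ⇒ total 772
20–39: 300 × 0.956 = 287
40–59: 1840 × 0.962 = 1770
60–79: 1080 × 0.973 = 1051
80+: 2440 × 0.957 + 930 × 0.59 = 2335 + 549 = 2884
Giving 772 / 287 / 1770 / 1051 / 2884.
After projecting period 2:
Births: 287 × 0.319 = 92 ; 1770 × 0.171 = 303 ⇒ total 395
20–39: 772 × 0.956 = 738
40–59: 287 × 0.962 = 276
60–79: 1770 × 0.973 = 1722
80+: 1051 × 0.957 + 2884 × 0.59 = 1006 + 1702 = 2708
Giving 395 / 738 / 276 / 1722 / 2708.
After projecting period 3:
Births: 738 × 0.319 = 235 ; 276 × 0.171 = 47 ⇒ total 282
20–39: 395 × 0.956 = 378
40–59: 738 × 0.962 = 710
60–79: 276 × 0.973 = 269
80+: 1722 × 0.957 + 2708 × 0.59 = 1648 + 1598 = 3246
Giving 282 / 378 / 710 / 269 / 3246.
After projecting period 4:
Births: 378 × 0.319 = 121 ; 710 × 0.171 = 121 ⇒ total 242
20–39: 282 × 0.956 = 270
40–59: 378 × 0.962 = 364
60–79: 710 × 0.973 = 691
80+: 269 × 0.957 + 3246 × 0.59 = 257 + 1915 = 2172
Giving 242 / 270 / 364 / 691 / 2172.
Total after period 4: 242 + 270 + 364 + 691 + 2172 = 3739

3739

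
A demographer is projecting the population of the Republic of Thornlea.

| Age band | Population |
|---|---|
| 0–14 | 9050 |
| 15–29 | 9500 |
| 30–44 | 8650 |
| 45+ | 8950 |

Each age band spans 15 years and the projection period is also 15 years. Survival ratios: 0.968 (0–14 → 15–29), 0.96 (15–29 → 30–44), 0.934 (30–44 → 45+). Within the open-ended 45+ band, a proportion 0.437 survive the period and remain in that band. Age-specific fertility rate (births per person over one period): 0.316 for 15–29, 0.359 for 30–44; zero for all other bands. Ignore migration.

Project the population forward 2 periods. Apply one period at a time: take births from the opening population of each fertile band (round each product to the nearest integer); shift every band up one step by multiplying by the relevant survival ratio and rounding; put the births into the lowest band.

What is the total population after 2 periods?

[period 1]
Births: 9500 * 0.316 = 3002, 8650 * 0.359 = 3105 → total 6107
15–29: 9050 * 0.968 = 8760
30–44: 9500 * 0.96 = 9120
45+: 8650 * 0.934 + 8950 * 0.437 = 8079 + 3911 = 11990
End of period: [6107, 8760, 9120, 11990]
[period 2]
Births: 8760 * 0.316 = 2768, 9120 * 0.359 = 3274 → total 6042
15–29: 6107 * 0.968 = 5912
30–44: 8760 * 0.96 = 8410
45+: 9120 * 0.934 + 11990 * 0.437 = 8518 + 5240 = 13758
End of period: [6042, 5912, 8410, 13758]
Total after period 2: 6042 + 5912 + 8410 + 13758 = 34122

34122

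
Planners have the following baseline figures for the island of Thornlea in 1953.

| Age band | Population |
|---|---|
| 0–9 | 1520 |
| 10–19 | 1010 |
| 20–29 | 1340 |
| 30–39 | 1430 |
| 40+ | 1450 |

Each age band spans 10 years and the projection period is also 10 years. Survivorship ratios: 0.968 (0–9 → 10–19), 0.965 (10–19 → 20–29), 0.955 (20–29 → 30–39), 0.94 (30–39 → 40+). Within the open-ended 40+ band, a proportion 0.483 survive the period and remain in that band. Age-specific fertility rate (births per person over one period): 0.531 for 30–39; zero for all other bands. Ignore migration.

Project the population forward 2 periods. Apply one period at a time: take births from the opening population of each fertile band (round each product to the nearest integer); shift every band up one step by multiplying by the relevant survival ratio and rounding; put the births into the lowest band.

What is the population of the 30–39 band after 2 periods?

After projecting period 1:
Births: 1430 × 0.531 = 759
10–19: 1520 × 0.968 = 1471
20–29: 1010 × 0.965 = 975
30–39: 1340 × 0.955 = 1280
40+: 1430 × 0.94 + 1450 × 0.483 = 1344 + 700 = 2044
End of period: [759, 1471, 975, 1280, 2044]
After projecting period 2:
Births: 1280 × 0.531 = 680
10–19: 759 × 0.968 = 735
20–29: 1471 × 0.965 = 1420
30–39: 975 × 0.955 = 931
40+: 1280 × 0.94 + 2044 × 0.483 = 1203 + 987 = 2190
End of period: [680, 735, 1420, 931, 2190]

931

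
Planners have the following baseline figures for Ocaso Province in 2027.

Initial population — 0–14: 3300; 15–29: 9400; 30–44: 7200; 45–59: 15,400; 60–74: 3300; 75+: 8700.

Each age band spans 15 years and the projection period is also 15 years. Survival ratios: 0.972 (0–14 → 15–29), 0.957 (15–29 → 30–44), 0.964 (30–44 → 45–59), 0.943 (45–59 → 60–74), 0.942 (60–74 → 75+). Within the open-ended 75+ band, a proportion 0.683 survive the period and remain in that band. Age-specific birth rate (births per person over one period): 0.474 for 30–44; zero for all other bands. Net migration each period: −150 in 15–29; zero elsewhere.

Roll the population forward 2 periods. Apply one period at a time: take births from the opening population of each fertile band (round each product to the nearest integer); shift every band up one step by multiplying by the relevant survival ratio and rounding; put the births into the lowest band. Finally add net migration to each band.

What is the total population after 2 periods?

(Bands numbered youngest = 1 to oldest = 6.)
[period 1]
Births: 7200 × 0.474 = 3413
Band 2: 3300 × 0.972 = 3208
Band 3: 9400 × 0.957 = 8996
Band 4: 7200 × 0.964 = 6941
Band 5: 15400 × 0.943 = 14522
Band 6: 3300 × 0.942 + 8700 × 0.683 = 3109 + 5942 = 9051
Net migration: Band 2 − 150 → 3058
Population now: 0–14=3413, 15–29=3058, 30–44=8996, 45–59=6941, 60–74=14522, 75+=9051
[period 2]
Births: 8996 × 0.474 = 4264
Band 2: 3413 × 0.972 = 3317
Band 3: 3058 × 0.957 = 2927
Band 4: 8996 × 0.964 = 8672
Band 5: 6941 × 0.943 = 6545
Band 6: 14522 × 0.942 + 9051 × 0.683 = 13680 + 6182 = 19862
Net migration: Band 2 − 150 → 3167
Population now: 0–14=4264, 15–29=3167, 30–44=2927, 45–59=8672, 60–74=6545, 75+=19862
Total after period 2: 4264 + 3167 + 2927 + 8672 + 6545 + 19862 = 45437

45437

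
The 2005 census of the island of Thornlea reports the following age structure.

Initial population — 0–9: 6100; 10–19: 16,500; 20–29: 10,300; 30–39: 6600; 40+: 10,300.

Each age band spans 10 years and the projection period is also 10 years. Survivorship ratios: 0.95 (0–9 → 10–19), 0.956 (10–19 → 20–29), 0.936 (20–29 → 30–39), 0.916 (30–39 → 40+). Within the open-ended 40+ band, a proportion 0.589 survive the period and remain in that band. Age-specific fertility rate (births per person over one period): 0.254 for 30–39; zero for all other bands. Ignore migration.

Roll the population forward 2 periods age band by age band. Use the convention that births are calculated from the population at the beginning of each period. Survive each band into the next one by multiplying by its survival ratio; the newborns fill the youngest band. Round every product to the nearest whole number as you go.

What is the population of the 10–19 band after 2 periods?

Let band 1 be 0–9 through band 5 = 40+.
— Period 1 —
Births: 6600 × 0.254 = 1676
Band 2: 6100 × 0.95 = 5795
Band 3: 16500 × 0.956 = 15774
Band 4: 10300 × 0.936 = 9641
Band 5: 6600 × 0.916 + 10300 × 0.589 = 6046 + 6067 = 12113
Giving 1676 / 5795 / 15774 / 9641 / 12113.
— Period 2 —
Births: 9641 × 0.254 = 2449
Band 2: 1676 × 0.95 = 1592
Band 3: 5795 × 0.956 = 5540
Band 4: 15774 × 0.936 = 14764
Band 5: 9641 × 0.916 + 12113 × 0.589 = 8831 + 7135 = 15966
Giving 2449 / 1592 / 5540 / 14764 / 15966.

1592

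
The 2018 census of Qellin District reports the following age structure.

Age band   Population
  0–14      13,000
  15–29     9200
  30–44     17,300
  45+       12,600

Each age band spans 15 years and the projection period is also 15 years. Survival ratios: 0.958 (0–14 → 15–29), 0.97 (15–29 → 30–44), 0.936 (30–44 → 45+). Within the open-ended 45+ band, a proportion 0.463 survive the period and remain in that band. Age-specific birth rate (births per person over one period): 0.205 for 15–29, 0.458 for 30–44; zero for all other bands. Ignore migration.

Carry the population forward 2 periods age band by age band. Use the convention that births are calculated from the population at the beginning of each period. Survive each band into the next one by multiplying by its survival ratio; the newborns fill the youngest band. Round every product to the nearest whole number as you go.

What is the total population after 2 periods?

46669

Call the bands 1 to 4, youngest first.
[period 1]
Births: 9200 * 0.205 = 1886  |  17300 * 0.458 = 7923 → 9809
Band 2: 13000 * 0.958 = 12454
Band 3: 9200 * 0.97 = 8924
Band 4: 17300 * 0.936 + 12600 * 0.463 = 16193 + 5834 = 22027
Giving 9809 / 12454 / 8924 / 22027.
[period 2]
Births: 12454 * 0.205 = 2553  |  8924 * 0.458 = 4087 → 6640
Band 2: 9809 * 0.958 = 9397
Band 3: 12454 * 0.97 = 12080
Band 4: 8924 * 0.936 + 22027 * 0.463 = 8353 + 10199 = 18552
Giving 6640 / 9397 / 12080 / 18552.
Total after period 2: 6640 + 9397 + 12080 + 18552 = 46669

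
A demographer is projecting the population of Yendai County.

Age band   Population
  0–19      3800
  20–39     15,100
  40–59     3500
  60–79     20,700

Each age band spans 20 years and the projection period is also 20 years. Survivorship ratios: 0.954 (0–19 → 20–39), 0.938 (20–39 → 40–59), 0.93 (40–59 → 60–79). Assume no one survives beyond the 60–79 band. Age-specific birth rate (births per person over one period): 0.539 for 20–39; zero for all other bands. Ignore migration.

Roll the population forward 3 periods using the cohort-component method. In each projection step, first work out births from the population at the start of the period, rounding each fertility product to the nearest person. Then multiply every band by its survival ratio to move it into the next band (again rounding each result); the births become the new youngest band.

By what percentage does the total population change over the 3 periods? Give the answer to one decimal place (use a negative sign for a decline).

Numbering the groups 1..4 from youngest to oldest:
After projecting period 1:
Births: 15100 * 0.539 = 8139
Group 2: 3800 * 0.954 = 3625
Group 3: 15100 * 0.938 = 14164
Group 4: 3500 * 0.93 = 3255
Population now: 0–19=8139, 20–39=3625, 40–59=14164, 60–79=3255
After projecting period 2:
Births: 3625 * 0.539 = 1954
Group 2: 8139 * 0.954 = 7765
Group 3: 3625 * 0.938 = 3400
Group 4: 14164 * 0.93 = 13173
Population now: 0–19=1954, 20–39=7765, 40–59=3400, 60–79=13173
After projecting period 3:
Births: 7765 * 0.539 = 4185
Group 2: 1954 * 0.954 = 1864
Group 3: 7765 * 0.938 = 7284
Group 4: 3400 * 0.93 = 3162
Population now: 0–19=4185, 20–39=1864, 40–59=7284, 60–79=3162
Total: 43100 → 16495; change = -26605; percentage change = -61.7%

-61.7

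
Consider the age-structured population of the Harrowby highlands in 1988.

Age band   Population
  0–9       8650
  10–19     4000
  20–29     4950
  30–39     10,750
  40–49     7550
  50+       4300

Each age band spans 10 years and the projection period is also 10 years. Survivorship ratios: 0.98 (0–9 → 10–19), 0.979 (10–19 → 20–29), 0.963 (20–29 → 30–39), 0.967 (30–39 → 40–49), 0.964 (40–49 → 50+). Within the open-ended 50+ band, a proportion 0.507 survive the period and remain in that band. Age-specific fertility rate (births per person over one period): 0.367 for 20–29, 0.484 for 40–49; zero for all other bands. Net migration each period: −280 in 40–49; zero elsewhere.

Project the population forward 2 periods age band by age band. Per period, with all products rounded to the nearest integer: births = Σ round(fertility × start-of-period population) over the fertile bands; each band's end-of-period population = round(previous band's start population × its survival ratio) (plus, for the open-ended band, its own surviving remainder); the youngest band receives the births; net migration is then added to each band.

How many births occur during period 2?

6333

Let group 1 be 0–9 through group 6 = 50+.
Period 1.
Births: 4950 × 0.367 = 1817, 7550 × 0.484 = 3654 → 5471
Group 2: 8650 × 0.98 = 8477
Group 3: 4000 × 0.979 = 3916
Group 4: 4950 × 0.963 = 4767
Group 5: 10750 × 0.967 = 10395
Group 6: 7550 × 0.964 + 4300 × 0.507 = 7278 + 2180 = 9458
Net migration: Group 5 − 280 → 10115
End of period: [5471, 8477, 3916, 4767, 10115, 9458]
Period 2.
Births: 3916 × 0.367 = 1437, 10115 × 0.484 = 4896 → 6333
Group 2: 5471 × 0.98 = 5362
Group 3: 8477 × 0.979 = 8299
Group 4: 3916 × 0.963 = 3771
Group 5: 4767 × 0.967 = 4610
Group 6: 10115 × 0.964 + 9458 × 0.507 = 9751 + 4795 = 14546
Net migration: Group 5 − 280 → 4330
End of period: [6333, 5362, 8299, 3771, 4330, 14546]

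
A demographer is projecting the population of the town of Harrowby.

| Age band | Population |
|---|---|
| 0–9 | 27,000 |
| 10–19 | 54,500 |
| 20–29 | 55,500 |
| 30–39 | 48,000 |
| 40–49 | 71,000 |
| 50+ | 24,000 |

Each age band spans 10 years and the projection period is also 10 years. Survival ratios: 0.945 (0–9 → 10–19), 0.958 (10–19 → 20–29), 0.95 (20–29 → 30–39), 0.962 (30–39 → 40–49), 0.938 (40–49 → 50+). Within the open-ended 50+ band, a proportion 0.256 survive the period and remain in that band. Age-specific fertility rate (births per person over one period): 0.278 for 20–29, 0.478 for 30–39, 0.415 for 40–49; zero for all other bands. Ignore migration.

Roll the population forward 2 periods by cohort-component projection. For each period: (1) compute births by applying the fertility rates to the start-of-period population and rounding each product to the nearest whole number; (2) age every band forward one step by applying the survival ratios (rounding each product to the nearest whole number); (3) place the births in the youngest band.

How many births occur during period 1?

67838

Let band 1 be 0–9 through band 6 = 50+.
— Period 1 —
Births: 55500 × 0.278 = 15429  |  48000 × 0.478 = 22944  |  71000 × 0.415 = 29465 — total 67838
Band 2: 27000 × 0.945 = 25515
Band 3: 54500 × 0.958 = 52211
Band 4: 55500 × 0.95 = 52725
Band 5: 48000 × 0.962 = 46176
Band 6: 71000 × 0.938 + 24000 × 0.256 = 66598 + 6144 = 72742
Population now: 0–9=67838, 10–19=25515, 20–29=52211, 30–39=52725, 40–49=46176, 50+=72742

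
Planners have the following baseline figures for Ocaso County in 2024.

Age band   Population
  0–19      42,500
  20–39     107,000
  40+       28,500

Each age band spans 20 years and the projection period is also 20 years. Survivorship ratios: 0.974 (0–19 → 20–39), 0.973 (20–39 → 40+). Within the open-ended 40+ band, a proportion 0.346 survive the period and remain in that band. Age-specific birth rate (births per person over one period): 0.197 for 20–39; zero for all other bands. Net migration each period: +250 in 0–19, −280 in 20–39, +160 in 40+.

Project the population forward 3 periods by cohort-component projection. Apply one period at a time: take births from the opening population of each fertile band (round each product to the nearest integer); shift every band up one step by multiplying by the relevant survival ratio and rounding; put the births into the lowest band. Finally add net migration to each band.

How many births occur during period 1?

— Period 1 —
Births: 107000 * 0.197 = 21079
20–39: 42500 * 0.974 = 41395
40+: 107000 * 0.973 + 28500 * 0.346 = 104111 + 9861 = 113972
Net migration: 0–19 + 250 → 21329; 20–39 − 280 → 41115; 40+ + 160 → 114132
End of period: [21329, 41115, 114132]

21079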